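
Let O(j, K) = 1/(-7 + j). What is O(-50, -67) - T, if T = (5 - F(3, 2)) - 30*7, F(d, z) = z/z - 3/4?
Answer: 46793/228 ≈ 205.23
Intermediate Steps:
F(d, z) = ¼ (F(d, z) = 1 - 3*¼ = 1 - ¾ = ¼)
T = -821/4 (T = (5 - 1*¼) - 30*7 = (5 - ¼) - 210 = 19/4 - 210 = -821/4 ≈ -205.25)
O(-50, -67) - T = 1/(-7 - 50) - 1*(-821/4) = 1/(-57) + 821/4 = -1/57 + 821/4 = 46793/228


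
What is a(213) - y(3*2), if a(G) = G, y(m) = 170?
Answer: 43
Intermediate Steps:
a(213) - y(3*2) = 213 - 1*170 = 213 - 170 = 43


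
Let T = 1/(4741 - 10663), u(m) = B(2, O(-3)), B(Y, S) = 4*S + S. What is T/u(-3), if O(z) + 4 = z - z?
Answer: 1/118440 ≈ 8.4431e-6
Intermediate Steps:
O(z) = -4 (O(z) = -4 + (z - z) = -4 + 0 = -4)
B(Y, S) = 5*S
u(m) = -20 (u(m) = 5*(-4) = -20)
T = -1/5922 (T = 1/(-5922) = -1/5922 ≈ -0.00016886)
T/u(-3) = -1/5922/(-20) = -1/5922*(-1/20) = 1/118440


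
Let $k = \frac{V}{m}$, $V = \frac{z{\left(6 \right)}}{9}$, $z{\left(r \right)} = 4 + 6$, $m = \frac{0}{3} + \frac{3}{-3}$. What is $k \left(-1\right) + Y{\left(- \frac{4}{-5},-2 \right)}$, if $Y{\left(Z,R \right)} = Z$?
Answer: $\frac{86}{45} \approx 1.9111$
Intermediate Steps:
$m = -1$ ($m = 0 \cdot \frac{1}{3} + 3 \left(- \frac{1}{3}\right) = 0 - 1 = -1$)
$z{\left(r \right)} = 10$
$V = \frac{10}{9} \approx 1.1111$
$k = - \frac{10}{9}$ ($k = \frac{10}{9 \left(-1\right)} = \frac{10}{9} \left(-1\right) = - \frac{10}{9} \approx -1.1111$)
$k \left(-1\right) + Y{\left(- \frac{4}{-5},-2 \right)} = \left(- \frac{10}{9}\right) \left(-1\right) - \frac{4}{-5} = \frac{10}{9} - - \frac{4}{5} = \frac{10}{9} + \frac{4}{5} = \frac{86}{45}$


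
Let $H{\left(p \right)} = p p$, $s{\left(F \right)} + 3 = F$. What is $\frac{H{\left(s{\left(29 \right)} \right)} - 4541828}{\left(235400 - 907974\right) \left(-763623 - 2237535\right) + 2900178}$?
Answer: $- \frac{2270576}{1009251870435} \approx -2.2498 \cdot 10^{-6}$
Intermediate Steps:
$s{\left(F \right)} = -3 + F$
$H{\left(p \right)} = p^{2}$
$\frac{H{\left(s{\left(29 \right)} \right)} - 4541828}{\left(235400 - 907974\right) \left(-763623 - 2237535\right) + 2900178} = \frac{\left(-3 + 29\right)^{2} - 4541828}{\left(235400 - 907974\right) \left(-763623 - 2237535\right) + 2900178} = \frac{26^{2} - 4541828}{\left(-672574\right) \left(-3001158\right) + 2900178} = \frac{676 - 4541828}{2018500840692 + 2900178} = - \frac{4541152}{2018503740870} = \left(-4541152\right) \frac{1}{2018503740870} = - \frac{2270576}{1009251870435}$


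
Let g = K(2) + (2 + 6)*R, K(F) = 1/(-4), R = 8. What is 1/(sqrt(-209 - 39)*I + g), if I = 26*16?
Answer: 1020/686751233 - 13312*I*sqrt(62)/686751233 ≈ 1.4853e-6 - 0.00015263*I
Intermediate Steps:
K(F) = -1/4
I = 416
g = 255/4 (g = -1/4 + (2 + 6)*8 = -1/4 + 8*8 = -1/4 + 64 = 255/4 ≈ 63.750)
1/(sqrt(-209 - 39)*I + g) = 1/(sqrt(-209 - 39)*416 + 255/4) = 1/(sqrt(-248)*416 + 255/4) = 1/((2*I*sqrt(62))*416 + 255/4) = 1/(832*I*sqrt(62) + 255/4) = 1/(255/4 + 832*I*sqrt(62))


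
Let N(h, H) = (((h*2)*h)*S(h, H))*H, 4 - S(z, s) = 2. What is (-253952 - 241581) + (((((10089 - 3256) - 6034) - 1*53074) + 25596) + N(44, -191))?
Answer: -2001316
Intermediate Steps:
S(z, s) = 2 (S(z, s) = 4 - 1*2 = 4 - 2 = 2)
N(h, H) = 4*H*h**2 (N(h, H) = (((h*2)*h)*2)*H = (((2*h)*h)*2)*H = ((2*h**2)*2)*H = (4*h**2)*H = 4*H*h**2)
(-253952 - 241581) + (((((10089 - 3256) - 6034) - 1*53074) + 25596) + N(44, -191)) = (-253952 - 241581) + (((((10089 - 3256) - 6034) - 1*53074) + 25596) + 4*(-191)*44**2) = -495533 + ((((6833 - 6034) - 53074) + 25596) + 4*(-191)*1936) = -495533 + (((799 - 53074) + 25596) - 1479104) = -495533 + ((-52275 + 25596) - 1479104) = -495533 + (-26679 - 1479104) = -495533 - 1505783 = -2001316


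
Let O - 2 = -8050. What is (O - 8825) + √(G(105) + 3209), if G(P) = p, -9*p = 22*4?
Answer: -16873 + √28793/3 ≈ -16816.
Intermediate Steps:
p = -88/9 (p = -22*4/9 = -⅑*88 = -88/9 ≈ -9.7778)
G(P) = -88/9
O = -8048 (O = 2 - 8050 = -8048)
(O - 8825) + √(G(105) + 3209) = (-8048 - 8825) + √(-88/9 + 3209) = -16873 + √(28793/9) = -16873 + √28793/3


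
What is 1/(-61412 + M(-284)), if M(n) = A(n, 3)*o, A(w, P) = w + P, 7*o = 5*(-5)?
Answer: -7/422859 ≈ -1.6554e-5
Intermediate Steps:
o = -25/7 (o = (5*(-5))/7 = (⅐)*(-25) = -25/7 ≈ -3.5714)
A(w, P) = P + w
M(n) = -75/7 - 25*n/7 (M(n) = (3 + n)*(-25/7) = -75/7 - 25*n/7)
1/(-61412 + M(-284)) = 1/(-61412 + (-75/7 - 25/7*(-284))) = 1/(-61412 + (-75/7 + 7100/7)) = 1/(-61412 + 7025/7) = 1/(-422859/7) = -7/422859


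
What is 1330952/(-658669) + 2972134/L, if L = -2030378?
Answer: -2329994094751/668673523441 ≈ -3.4845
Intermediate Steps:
1330952/(-658669) + 2972134/L = 1330952/(-658669) + 2972134/(-2030378) = 1330952*(-1/658669) + 2972134*(-1/2030378) = -1330952/658669 - 1486067/1015189 = -2329994094751/668673523441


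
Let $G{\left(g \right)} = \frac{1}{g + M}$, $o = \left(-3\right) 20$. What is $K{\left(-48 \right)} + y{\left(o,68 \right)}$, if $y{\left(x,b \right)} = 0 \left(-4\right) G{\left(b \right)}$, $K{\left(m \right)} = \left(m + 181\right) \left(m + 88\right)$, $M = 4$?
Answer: $5320$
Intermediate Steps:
$o = -60$
$G{\left(g \right)} = \frac{1}{4 + g}$ ($G{\left(g \right)} = \frac{1}{g + 4} = \frac{1}{4 + g}$)
$K{\left(m \right)} = \left(88 + m\right) \left(181 + m\right)$ ($K{\left(m \right)} = \left(181 + m\right) \left(88 + m\right) = \left(88 + m\right) \left(181 + m\right)$)
$y{\left(x,b \right)} = 0$ ($y{\left(x,b \right)} = \frac{0 \left(-4\right)}{4 + b} = \frac{0}{4 + b} = 0$)
$K{\left(-48 \right)} + y{\left(o,68 \right)} = \left(15928 + \left(-48\right)^{2} + 269 \left(-48\right)\right) + 0 = \left(15928 + 2304 - 12912\right) + 0 = 5320 + 0 = 5320$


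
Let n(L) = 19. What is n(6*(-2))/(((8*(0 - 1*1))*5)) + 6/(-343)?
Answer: -6757/13720 ≈ -0.49249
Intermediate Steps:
n(6*(-2))/(((8*(0 - 1*1))*5)) + 6/(-343) = 19/(((8*(0 - 1*1))*5)) + 6/(-343) = 19/(((8*(0 - 1))*5)) + 6*(-1/343) = 19/(((8*(-1))*5)) - 6/343 = 19/((-8*5)) - 6/343 = 19/(-40) - 6/343 = 19*(-1/40) - 6/343 = -19/40 - 6/343 = -6757/13720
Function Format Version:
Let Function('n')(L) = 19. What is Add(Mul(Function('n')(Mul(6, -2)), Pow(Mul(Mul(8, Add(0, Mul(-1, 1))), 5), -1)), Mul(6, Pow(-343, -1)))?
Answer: Rational(-6757, 13720) ≈ -0.49249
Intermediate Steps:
Add(Mul(Function('n')(Mul(6, -2)), Pow(Mul(Mul(8, Add(0, Mul(-1, 1))), 5), -1)), Mul(6, Pow(-343, -1))) = Add(Mul(19, Pow(Mul(Mul(8, Add(0, Mul(-1, 1))), 5), -1)), Mul(6, Pow(-343, -1))) = Add(Mul(19, Pow(Mul(Mul(8, Add(0, -1)), 5), -1)), Mul(6, Rational(-1, 343))) = Add(Mul(19, Pow(Mul(Mul(8, -1), 5), -1)), Rational(-6, 343)) = Add(Mul(19, Pow(Mul(-8, 5), -1)), Rational(-6, 343)) = Add(Mul(19, Pow(-40, -1)), Rational(-6, 343)) = Add(Mul(19, Rational(-1, 40)), Rational(-6, 343)) = Add(Rational(-19, 40), Rational(-6, 343)) = Rational(-6757, 13720)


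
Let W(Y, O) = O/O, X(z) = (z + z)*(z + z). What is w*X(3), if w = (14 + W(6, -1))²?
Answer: 8100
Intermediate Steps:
X(z) = 4*z² (X(z) = (2*z)*(2*z) = 4*z²)
W(Y, O) = 1
w = 225 (w = (14 + 1)² = 15² = 225)
w*X(3) = 225*(4*3²) = 225*(4*9) = 225*36 = 8100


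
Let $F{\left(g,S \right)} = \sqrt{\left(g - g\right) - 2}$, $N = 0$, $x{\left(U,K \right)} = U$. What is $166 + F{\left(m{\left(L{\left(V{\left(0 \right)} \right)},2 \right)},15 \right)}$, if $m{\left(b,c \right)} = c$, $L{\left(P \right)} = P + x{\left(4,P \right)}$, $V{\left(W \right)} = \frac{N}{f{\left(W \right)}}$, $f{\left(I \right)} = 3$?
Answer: $166 + i \sqrt{2} \approx 166.0 + 1.4142 i$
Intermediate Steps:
$V{\left(W \right)} = 0$ ($V{\left(W \right)} = \frac{0}{3} = 0 \cdot \frac{1}{3} = 0$)
$L{\left(P \right)} = 4 + P$ ($L{\left(P \right)} = P + 4 = 4 + P$)
$F{\left(g,S \right)} = i \sqrt{2}$ ($F{\left(g,S \right)} = \sqrt{0 - 2} = \sqrt{-2} = i \sqrt{2}$)
$166 + F{\left(m{\left(L{\left(V{\left(0 \right)} \right)},2 \right)},15 \right)} = 166 + i \sqrt{2}$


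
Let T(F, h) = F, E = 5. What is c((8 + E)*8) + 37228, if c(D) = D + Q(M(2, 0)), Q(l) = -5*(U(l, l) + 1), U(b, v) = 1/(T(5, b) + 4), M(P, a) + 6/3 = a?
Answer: 335938/9 ≈ 37326.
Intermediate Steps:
M(P, a) = -2 + a
U(b, v) = ⅑ (U(b, v) = 1/(5 + 4) = 1/9 = ⅑)
Q(l) = -50/9 (Q(l) = -5*(⅑ + 1) = -5*10/9 = -50/9)
c(D) = -50/9 + D (c(D) = D - 50/9 = -50/9 + D)
c((8 + E)*8) + 37228 = (-50/9 + (8 + 5)*8) + 37228 = (-50/9 + 13*8) + 37228 = (-50/9 + 104) + 37228 = 886/9 + 37228 = 335938/9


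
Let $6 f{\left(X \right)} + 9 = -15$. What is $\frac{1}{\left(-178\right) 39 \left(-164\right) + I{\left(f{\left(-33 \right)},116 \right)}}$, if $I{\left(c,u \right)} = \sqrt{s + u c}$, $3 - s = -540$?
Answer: $\frac{1138488}{1296154926065} - \frac{\sqrt{79}}{1296154926065} \approx 8.7835 \cdot 10^{-7}$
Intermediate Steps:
$s = 543$ ($s = 3 - -540 = 3 + 540 = 543$)
$f{\left(X \right)} = -4$ ($f{\left(X \right)} = - \frac{3}{2} + \frac{1}{6} \left(-15\right) = - \frac{3}{2} - \frac{5}{2} = -4$)
$I{\left(c,u \right)} = \sqrt{543 + c u}$ ($I{\left(c,u \right)} = \sqrt{543 + u c} = \sqrt{543 + c u}$)
$\frac{1}{\left(-178\right) 39 \left(-164\right) + I{\left(f{\left(-33 \right)},116 \right)}} = \frac{1}{\left(-178\right) 39 \left(-164\right) + \sqrt{543 - 464}} = \frac{1}{\left(-6942\right) \left(-164\right) + \sqrt{543 - 464}} = \frac{1}{1138488 + \sqrt{79}}$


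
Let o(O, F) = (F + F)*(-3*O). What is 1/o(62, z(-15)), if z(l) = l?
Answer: 1/5580 ≈ 0.00017921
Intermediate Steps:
o(O, F) = -6*F*O (o(O, F) = (2*F)*(-3*O) = -6*F*O)
1/o(62, z(-15)) = 1/(-6*(-15)*62) = 1/5580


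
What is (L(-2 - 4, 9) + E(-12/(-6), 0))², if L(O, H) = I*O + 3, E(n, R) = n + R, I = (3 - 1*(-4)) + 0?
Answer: 1369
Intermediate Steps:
I = 7 (I = (3 + 4) + 0 = 7 + 0 = 7)
E(n, R) = R + n
L(O, H) = 3 + 7*O (L(O, H) = 7*O + 3 = 3 + 7*O)
(L(-2 - 4, 9) + E(-12/(-6), 0))² = ((3 + 7*(-2 - 4)) + (0 - 12/(-6)))² = ((3 + 7*(-6)) + (0 - 12*(-⅙)))² = ((3 - 42) + (0 + 2))² = (-39 + 2)² = (-37)² = 1369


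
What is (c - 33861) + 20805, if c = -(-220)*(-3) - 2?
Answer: -13718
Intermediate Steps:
c = -662 (c = -22*30 - 2 = -660 - 2 = -662)
(c - 33861) + 20805 = (-662 - 33861) + 20805 = -34523 + 20805 = -13718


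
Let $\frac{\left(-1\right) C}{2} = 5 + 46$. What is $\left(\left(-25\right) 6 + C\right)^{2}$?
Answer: $63504$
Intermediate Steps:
$C = -102$ ($C = - 2 \left(5 + 46\right) = \left(-2\right) 51 = -102$)
$\left(\left(-25\right) 6 + C\right)^{2} = \left(\left(-25\right) 6 - 102\right)^{2} = \left(-150 - 102\right)^{2} = \left(-252\right)^{2} = 63504$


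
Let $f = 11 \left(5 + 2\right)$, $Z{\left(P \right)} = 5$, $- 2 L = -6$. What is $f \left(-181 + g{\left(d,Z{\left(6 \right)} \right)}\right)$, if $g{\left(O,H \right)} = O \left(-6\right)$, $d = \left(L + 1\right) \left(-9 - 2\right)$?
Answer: $6391$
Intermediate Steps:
$L = 3$ ($L = \left(- \frac{1}{2}\right) \left(-6\right) = 3$)
$d = -44$ ($d = \left(3 + 1\right) \left(-9 - 2\right) = 4 \left(-11\right) = -44$)
$g{\left(O,H \right)} = - 6 O$
$f = 77$ ($f = 11 \cdot 7 = 77$)
$f \left(-181 + g{\left(d,Z{\left(6 \right)} \right)}\right) = 77 \left(-181 - -264\right) = 77 \left(-181 + 264\right) = 77 \cdot 83 = 6391$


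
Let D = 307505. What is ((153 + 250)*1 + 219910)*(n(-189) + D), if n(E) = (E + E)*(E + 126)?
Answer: 72993882847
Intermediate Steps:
n(E) = 2*E*(126 + E) (n(E) = (2*E)*(126 + E) = 2*E*(126 + E))
((153 + 250)*1 + 219910)*(n(-189) + D) = ((153 + 250)*1 + 219910)*(2*(-189)*(126 - 189) + 307505) = (403*1 + 219910)*(2*(-189)*(-63) + 307505) = (403 + 219910)*(23814 + 307505) = 220313*331319 = 72993882847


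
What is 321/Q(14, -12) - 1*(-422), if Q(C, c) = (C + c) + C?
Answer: 7073/16 ≈ 442.06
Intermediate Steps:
Q(C, c) = c + 2*C
321/Q(14, -12) - 1*(-422) = 321/(-12 + 2*14) - 1*(-422) = 321/(-12 + 28) + 422 = 321/16 + 422 = 7073/16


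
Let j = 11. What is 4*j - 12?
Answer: 32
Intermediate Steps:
4*j - 12 = 4*11 - 12 = 44 - 12 = 32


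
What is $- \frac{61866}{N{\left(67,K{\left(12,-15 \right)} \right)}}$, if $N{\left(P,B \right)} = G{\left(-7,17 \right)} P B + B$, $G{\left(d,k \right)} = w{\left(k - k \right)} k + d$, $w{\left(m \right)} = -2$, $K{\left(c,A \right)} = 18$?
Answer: $\frac{3437}{2746} \approx 1.2516$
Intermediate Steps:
$G{\left(d,k \right)} = d - 2 k$ ($G{\left(d,k \right)} = - 2 k + d = d - 2 k$)
$N{\left(P,B \right)} = B - 41 B P$ ($N{\left(P,B \right)} = \left(-7 - 34\right) P B + B = - 41 P B + B = - 41 B P + B = B - 41 B P$)
$- \frac{61866}{N{\left(67,K{\left(12,-15 \right)} \right)}} = - \frac{61866}{18 \left(1 - 2747\right)} = - \frac{61866}{18 \left(-2746\right)} = - \frac{61866}{-49428} = \left(-61866\right) \left(- \frac{1}{49428}\right) = \frac{3437}{2746}$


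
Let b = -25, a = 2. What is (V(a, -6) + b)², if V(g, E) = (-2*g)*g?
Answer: 1089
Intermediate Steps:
V(g, E) = -2*g²
(V(a, -6) + b)² = (-2*2² - 25)² = (-2*4 - 25)² = (-8 - 25)² = (-33)² = 1089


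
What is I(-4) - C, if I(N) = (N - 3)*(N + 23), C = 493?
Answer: -626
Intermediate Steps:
I(N) = (-3 + N)*(23 + N)
I(-4) - C = (-69 + (-4)² + 20*(-4)) - 1*493 = (-69 + 16 - 80) - 493 = -133 - 493 = -626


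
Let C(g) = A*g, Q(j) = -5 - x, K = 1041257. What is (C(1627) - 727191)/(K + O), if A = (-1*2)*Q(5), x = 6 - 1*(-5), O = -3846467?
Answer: 675127/2805210 ≈ 0.24067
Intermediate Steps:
x = 11 (x = 6 + 5 = 11)
Q(j) = -16 (Q(j) = -5 - 1*11 = -5 - 11 = -16)
A = 32 (A = -1*2*(-16) = -2*(-16) = 32)
C(g) = 32*g
(C(1627) - 727191)/(K + O) = (32*1627 - 727191)/(1041257 - 3846467) = (52064 - 727191)/(-2805210) = -675127*(-1/2805210) = 675127/2805210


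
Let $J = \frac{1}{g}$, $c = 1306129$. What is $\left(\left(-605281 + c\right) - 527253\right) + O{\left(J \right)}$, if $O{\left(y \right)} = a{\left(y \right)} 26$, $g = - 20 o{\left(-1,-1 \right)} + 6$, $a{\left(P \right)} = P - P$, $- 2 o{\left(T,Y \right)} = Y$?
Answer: $173595$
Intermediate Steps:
$o{\left(T,Y \right)} = - \frac{Y}{2}$
$a{\left(P \right)} = 0$
$g = -4$ ($g = - 20 \left(\left(- \frac{1}{2}\right) \left(-1\right)\right) + 6 = \left(-20\right) \frac{1}{2} + 6 = -10 + 6 = -4$)
$J = - \frac{1}{4}$ ($J = \frac{1}{-4} = - \frac{1}{4} \approx -0.25$)
$O{\left(y \right)} = 0$ ($O{\left(y \right)} = 0 \cdot 26 = 0$)
$\left(\left(-605281 + c\right) - 527253\right) + O{\left(J \right)} = \left(\left(-605281 + 1306129\right) - 527253\right) + 0 = \left(700848 - 527253\right) + 0 = 173595 + 0 = 173595$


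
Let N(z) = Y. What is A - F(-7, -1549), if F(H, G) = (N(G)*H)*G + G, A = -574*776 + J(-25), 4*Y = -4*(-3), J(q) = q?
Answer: -476429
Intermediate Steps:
Y = 3 (Y = (-4*(-3))/4 = (¼)*12 = 3)
N(z) = 3
A = -445449 (A = -574*776 - 25 = -445424 - 25 = -445449)
F(H, G) = G + 3*G*H (F(H, G) = (3*H)*G + G = 3*G*H + G = G + 3*G*H)
A - F(-7, -1549) = -445449 - (-1549)*(1 + 3*(-7)) = -445449 - (-1549)*(1 - 21) = -445449 - (-1549)*(-20) = -445449 - 1*30980 = -445449 - 30980 = -476429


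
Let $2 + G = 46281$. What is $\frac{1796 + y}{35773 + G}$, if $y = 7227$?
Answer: $\frac{9023}{82052} \approx 0.10997$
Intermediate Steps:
$G = 46279$ ($G = -2 + 46281 = 46279$)
$\frac{1796 + y}{35773 + G} = \frac{1796 + 7227}{35773 + 46279} = \frac{9023}{82052}$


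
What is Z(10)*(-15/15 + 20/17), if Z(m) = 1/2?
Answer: 3/34 ≈ 0.088235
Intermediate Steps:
Z(m) = ½
Z(10)*(-15/15 + 20/17) = (-15/15 + 20/17)/2 = (-15*1/15 + 20*(1/17))/2 = (-1 + 20/17)/2 = (½)*(3/17) = 3/34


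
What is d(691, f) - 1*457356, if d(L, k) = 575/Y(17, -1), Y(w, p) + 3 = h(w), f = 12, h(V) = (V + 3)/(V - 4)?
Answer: -8697239/19 ≈ -4.5775e+5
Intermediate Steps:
h(V) = (3 + V)/(-4 + V)
Y(w, p) = -3 + (3 + w)/(-4 + w)
d(L, k) = -7475/19 (d(L, k) = 575/(((15 - 2*17)/(-4 + 17))) = 575/(((15 - 34)/13)) = 575/(((1/13)*(-19))) = 575/(-19/13) = 575*(-13/19) = -7475/19)
d(691, f) - 1*457356 = -7475/19 - 1*457356 = -7475/19 - 457356 = -8697239/19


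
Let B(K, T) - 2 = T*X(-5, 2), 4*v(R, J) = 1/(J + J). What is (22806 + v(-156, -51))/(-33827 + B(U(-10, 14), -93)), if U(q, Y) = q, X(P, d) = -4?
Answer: -9304847/13648824 ≈ -0.68173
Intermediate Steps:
v(R, J) = 1/(8*J) (v(R, J) = 1/(4*(J + J)) = 1/(4*((2*J))) = (1/(2*J))/4 = 1/(8*J))
B(K, T) = 2 - 4*T (B(K, T) = 2 + T*(-4) = 2 - 4*T)
(22806 + v(-156, -51))/(-33827 + B(U(-10, 14), -93)) = (22806 + (⅛)/(-51))/(-33827 + (2 - 4*(-93))) = (22806 + (⅛)*(-1/51))/(-33827 + (2 + 372)) = (22806 - 1/408)/(-33827 + 374) = (9304847/408)/(-33453) = (9304847/408)*(-1/33453) = -9304847/13648824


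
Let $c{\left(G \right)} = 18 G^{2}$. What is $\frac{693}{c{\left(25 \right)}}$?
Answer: $\frac{77}{1250} \approx 0.0616$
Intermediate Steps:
$\frac{693}{c{\left(25 \right)}} = \frac{693}{18 \cdot 25^{2}} = \frac{693}{18 \cdot 625} = \frac{693}{11250} = 693 \cdot \frac{1}{11250} = \frac{77}{1250}$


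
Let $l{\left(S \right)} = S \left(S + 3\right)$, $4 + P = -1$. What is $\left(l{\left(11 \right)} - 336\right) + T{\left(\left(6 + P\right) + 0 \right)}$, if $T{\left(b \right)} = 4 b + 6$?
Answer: $-172$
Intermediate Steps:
$P = -5$ ($P = -4 - 1 = -5$)
$l{\left(S \right)} = S \left(3 + S\right)$
$T{\left(b \right)} = 6 + 4 b$
$\left(l{\left(11 \right)} - 336\right) + T{\left(\left(6 + P\right) + 0 \right)} = \left(11 \left(3 + 11\right) - 336\right) + \left(6 + 4 \left(\left(6 - 5\right) + 0\right)\right) = \left(11 \cdot 14 - 336\right) + \left(6 + 4 \left(1 + 0\right)\right) = \left(154 - 336\right) + \left(6 + 4 \cdot 1\right) = -182 + \left(6 + 4\right) = -182 + 10 = -172$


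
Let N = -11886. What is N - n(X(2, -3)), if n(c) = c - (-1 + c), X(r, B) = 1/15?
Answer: -11887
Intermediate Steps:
X(r, B) = 1/15
n(c) = 1 (n(c) = c + (1 - c) = 1)
N - n(X(2, -3)) = -11886 - 1*1 = -11886 - 1 = -11887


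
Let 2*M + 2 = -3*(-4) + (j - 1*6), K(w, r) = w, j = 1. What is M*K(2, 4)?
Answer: 5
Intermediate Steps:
M = 5/2 (M = -1 + (-3*(-4) + (1 - 1*6))/2 = -1 + (12 + (1 - 6))/2 = -1 + (12 - 5)/2 = -1 + (½)*7 = -1 + 7/2 = 5/2 ≈ 2.5000)
M*K(2, 4) = (5/2)*2 = 5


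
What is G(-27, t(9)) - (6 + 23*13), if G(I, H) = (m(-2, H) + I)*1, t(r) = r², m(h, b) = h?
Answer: -334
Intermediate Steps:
G(I, H) = -2 + I (G(I, H) = (-2 + I)*1 = -2 + I)
G(-27, t(9)) - (6 + 23*13) = (-2 - 27) - (6 + 23*13) = -29 - (6 + 299) = -29 - 1*305 = -29 - 305 = -334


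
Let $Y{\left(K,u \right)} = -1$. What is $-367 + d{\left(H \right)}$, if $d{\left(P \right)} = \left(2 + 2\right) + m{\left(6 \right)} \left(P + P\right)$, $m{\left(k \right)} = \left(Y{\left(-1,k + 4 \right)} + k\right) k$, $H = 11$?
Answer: $297$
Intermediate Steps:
$m{\left(k \right)} = k \left(-1 + k\right)$ ($m{\left(k \right)} = \left(-1 + k\right) k = k \left(-1 + k\right)$)
$d{\left(P \right)} = 4 + 60 P$ ($d{\left(P \right)} = \left(2 + 2\right) + 6 \left(-1 + 6\right) \left(P + P\right) = 4 + 6 \cdot 5 \cdot 2 P = 4 + 30 \cdot 2 P = 4 + 60 P$)
$-367 + d{\left(H \right)} = -367 + \left(4 + 60 \cdot 11\right) = -367 + \left(4 + 660\right) = -367 + 664 = 297$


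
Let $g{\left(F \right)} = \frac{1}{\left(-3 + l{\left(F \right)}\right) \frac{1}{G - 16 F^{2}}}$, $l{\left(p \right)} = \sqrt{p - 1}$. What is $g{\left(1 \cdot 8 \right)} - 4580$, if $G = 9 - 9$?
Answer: $-3044 + 512 \sqrt{7} \approx -1689.4$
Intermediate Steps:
$l{\left(p \right)} = \sqrt{-1 + p}$
$G = 0$ ($G = 9 - 9 = 0$)
$g{\left(F \right)} = - \frac{16 F^{2}}{-3 + \sqrt{-1 + F}}$ ($g{\left(F \right)} = \frac{1}{\left(-3 + \sqrt{-1 + F}\right) \frac{1}{0 - 16 F^{2}}} = \frac{1}{\left(-3 + \sqrt{-1 + F}\right) \frac{1}{\left(-16\right) F^{2}}} = \frac{1}{\left(-3 + \sqrt{-1 + F}\right) \left(- \frac{1}{16 F^{2}}\right)} = \frac{1}{\left(- \frac{1}{16}\right) \frac{1}{F^{2}} \left(-3 + \sqrt{-1 + F}\right)} = - \frac{16 F^{2}}{-3 + \sqrt{-1 + F}}$)
$g{\left(1 \cdot 8 \right)} - 4580 = - \frac{16 \left(1 \cdot 8\right)^{2}}{-3 + \sqrt{-1 + 1 \cdot 8}} - 4580 = - \frac{16 \cdot 8^{2}}{-3 + \sqrt{-1 + 8}} - 4580 = \left(-16\right) 64 \frac{1}{-3 + \sqrt{7}} - 4580 = - \frac{1024}{-3 + \sqrt{7}} - 4580 = -4580 - \frac{1024}{-3 + \sqrt{7}}$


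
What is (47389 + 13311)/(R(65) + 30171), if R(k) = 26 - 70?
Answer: 60700/30127 ≈ 2.0148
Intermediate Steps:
R(k) = -44
(47389 + 13311)/(R(65) + 30171) = (47389 + 13311)/(-44 + 30171) = 60700/30127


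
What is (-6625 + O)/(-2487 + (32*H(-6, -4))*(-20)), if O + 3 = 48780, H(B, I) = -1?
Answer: -42152/1847 ≈ -22.822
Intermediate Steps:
O = 48777 (O = -3 + 48780 = 48777)
(-6625 + O)/(-2487 + (32*H(-6, -4))*(-20)) = (-6625 + 48777)/(-2487 + (32*(-1))*(-20)) = 42152/(-2487 - 32*(-20)) = 42152/(-2487 + 640) = 42152/(-1847) = 42152*(-1/1847) = -42152/1847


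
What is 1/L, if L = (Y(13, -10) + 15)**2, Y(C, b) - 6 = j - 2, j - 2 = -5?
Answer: 1/256 ≈ 0.0039063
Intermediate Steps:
j = -3 (j = 2 - 5 = -3)
Y(C, b) = 1 (Y(C, b) = 6 + (-3 - 2) = 6 - 5 = 1)
L = 256 (L = (1 + 15)**2 = 16**2 = 256)
1/L = 1/256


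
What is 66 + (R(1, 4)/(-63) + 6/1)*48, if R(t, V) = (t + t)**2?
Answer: 7370/21 ≈ 350.95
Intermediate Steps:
R(t, V) = 4*t**2 (R(t, V) = (2*t)**2 = 4*t**2)
66 + (R(1, 4)/(-63) + 6/1)*48 = 66 + ((4*1**2)/(-63) + 6/1)*48 = 66 + ((4*1)*(-1/63) + 6*1)*48 = 66 + (4*(-1/63) + 6)*48 = 66 + (-4/63 + 6)*48 = 66 + (374/63)*48 = 66 + 5984/21 = 7370/21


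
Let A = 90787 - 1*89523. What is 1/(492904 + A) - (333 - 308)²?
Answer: -308854999/494168 ≈ -625.00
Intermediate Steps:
A = 1264 (A = 90787 - 89523 = 1264)
1/(492904 + A) - (333 - 308)² = 1/(492904 + 1264) - (333 - 308)² = 1/494168 - 1*25² = 1/494168 - 1*625 = 1/494168 - 625 = -308854999/494168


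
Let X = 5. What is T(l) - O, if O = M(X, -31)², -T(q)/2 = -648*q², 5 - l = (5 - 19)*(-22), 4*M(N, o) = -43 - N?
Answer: 118984320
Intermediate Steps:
M(N, o) = -43/4 - N/4 (M(N, o) = (-43 - N)/4 = -43/4 - N/4)
l = -303 (l = 5 - (5 - 19)*(-22) = 5 - (-14)*(-22) = 5 - 1*308 = 5 - 308 = -303)
T(q) = 1296*q² (T(q) = -(-1296)*q² = 1296*q²)
O = 144 (O = (-43/4 - ¼*5)² = (-43/4 - 5/4)² = (-12)² = 144)
T(l) - O = 1296*(-303)² - 1*144 = 1296*91809 - 144 = 118984464 - 144 = 118984320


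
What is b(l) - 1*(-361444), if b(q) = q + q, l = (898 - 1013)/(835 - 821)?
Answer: 2529993/7 ≈ 3.6143e+5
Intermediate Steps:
l = -115/14 ≈ -8.2143
b(q) = 2*q
b(l) - 1*(-361444) = 2*(-115/14) - 1*(-361444) = -115/7 + 361444 = 2529993/7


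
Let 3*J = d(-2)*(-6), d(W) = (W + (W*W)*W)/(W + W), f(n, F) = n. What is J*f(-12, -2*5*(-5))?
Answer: 60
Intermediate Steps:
d(W) = (W + W³)/(2*W) (d(W) = (W + W²*W)/((2*W)) = (W + W³)*(1/(2*W)) = (W + W³)/(2*W))
J = -5 (J = ((½ + (½)*(-2)²)*(-6))/3 = ((½ + (½)*4)*(-6))/3 = ((½ + 2)*(-6))/3 = ((5/2)*(-6))/3 = (⅓)*(-15) = -5)
J*f(-12, -2*5*(-5)) = -5*(-12) = 60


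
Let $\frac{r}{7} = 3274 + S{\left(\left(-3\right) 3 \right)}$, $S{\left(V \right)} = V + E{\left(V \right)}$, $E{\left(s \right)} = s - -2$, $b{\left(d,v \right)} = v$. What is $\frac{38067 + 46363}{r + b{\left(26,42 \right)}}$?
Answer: $\frac{42215}{11424} \approx 3.6953$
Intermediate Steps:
$E{\left(s \right)} = 2 + s$ ($E{\left(s \right)} = s + 2 = 2 + s$)
$S{\left(V \right)} = 2 + 2 V$ ($S{\left(V \right)} = V + \left(2 + V\right) = 2 + 2 V$)
$r = 22806$ ($r = 7 \left(3274 + \left(2 + 2 \left(\left(-3\right) 3\right)\right)\right) = 7 \left(3274 + \left(2 + 2 \left(-9\right)\right)\right) = 7 \left(3274 + \left(2 - 18\right)\right) = 7 \left(3274 - 16\right) = 7 \cdot 3258 = 22806$)
$\frac{38067 + 46363}{r + b{\left(26,42 \right)}} = \frac{38067 + 46363}{22806 + 42} = \frac{84430}{22848} = 84430 \cdot \frac{1}{22848} = \frac{42215}{11424}$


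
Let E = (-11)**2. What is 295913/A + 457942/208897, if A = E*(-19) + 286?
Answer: -60893500715/420509661 ≈ -144.81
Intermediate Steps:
E = 121
A = -2013 (A = 121*(-19) + 286 = -2299 + 286 = -2013)
295913/A + 457942/208897 = 295913/(-2013) + 457942/208897 = 295913*(-1/2013) + 457942*(1/208897) = -295913/2013 + 457942/208897 = -60893500715/420509661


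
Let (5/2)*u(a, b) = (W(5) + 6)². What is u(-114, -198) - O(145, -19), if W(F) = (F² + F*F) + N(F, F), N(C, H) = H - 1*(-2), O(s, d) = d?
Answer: 8033/5 ≈ 1606.6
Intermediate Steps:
N(C, H) = 2 + H (N(C, H) = H + 2 = 2 + H)
W(F) = 2 + F + 2*F² (W(F) = (F² + F*F) + (2 + F) = (F² + F²) + (2 + F) = 2*F² + (2 + F) = 2 + F + 2*F²)
u(a, b) = 7938/5 (u(a, b) = 2*((2 + 5 + 2*5²) + 6)²/5 = 2*((2 + 5 + 2*25) + 6)²/5 = 2*((2 + 5 + 50) + 6)²/5 = 2*(57 + 6)²/5 = (⅖)*63² = (⅖)*3969 = 7938/5)
u(-114, -198) - O(145, -19) = 7938/5 - 1*(-19) = 7938/5 + 19 = 8033/5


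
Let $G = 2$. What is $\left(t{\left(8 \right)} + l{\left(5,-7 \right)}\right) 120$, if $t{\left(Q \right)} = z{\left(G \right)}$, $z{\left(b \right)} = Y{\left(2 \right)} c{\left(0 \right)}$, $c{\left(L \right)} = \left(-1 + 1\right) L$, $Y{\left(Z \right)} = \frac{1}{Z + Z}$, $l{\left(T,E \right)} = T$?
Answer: $600$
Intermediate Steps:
$Y{\left(Z \right)} = \frac{1}{2 Z}$
$c{\left(L \right)} = 0$ ($c{\left(L \right)} = 0 L = 0$)
$z{\left(b \right)} = 0$ ($z{\left(b \right)} = \frac{1}{2 \cdot 2} \cdot 0 = \frac{1}{2} \cdot \frac{1}{2} \cdot 0 = \frac{1}{4} \cdot 0 = 0$)
$t{\left(Q \right)} = 0$
$\left(t{\left(8 \right)} + l{\left(5,-7 \right)}\right) 120 = \left(0 + 5\right) 120 = 5 \cdot 120 = 600$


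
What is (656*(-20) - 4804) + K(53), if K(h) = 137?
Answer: -17787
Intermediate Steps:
(656*(-20) - 4804) + K(53) = (656*(-20) - 4804) + 137 = (-13120 - 4804) + 137 = -17924 + 137 = -17787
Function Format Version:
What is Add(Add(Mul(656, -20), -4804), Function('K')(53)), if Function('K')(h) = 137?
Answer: -17787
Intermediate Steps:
Add(Add(Mul(656, -20), -4804), Function('K')(53)) = Add(Add(Mul(656, -20), -4804), 137) = Add(Add(-13120, -4804), 137) = Add(-17924, 137) = -17787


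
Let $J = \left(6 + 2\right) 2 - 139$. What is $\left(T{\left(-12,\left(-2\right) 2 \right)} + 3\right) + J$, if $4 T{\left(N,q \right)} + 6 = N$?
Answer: $- \frac{249}{2} \approx -124.5$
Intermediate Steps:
$T{\left(N,q \right)} = - \frac{3}{2} + \frac{N}{4}$
$J = -123$ ($J = 8 \cdot 2 - 139 = 16 - 139 = -123$)
$\left(T{\left(-12,\left(-2\right) 2 \right)} + 3\right) + J = \left(\left(- \frac{3}{2} + \frac{1}{4} \left(-12\right)\right) + 3\right) - 123 = \left(\left(- \frac{3}{2} - 3\right) + 3\right) - 123 = \left(- \frac{9}{2} + 3\right) - 123 = - \frac{3}{2} - 123 = - \frac{249}{2}$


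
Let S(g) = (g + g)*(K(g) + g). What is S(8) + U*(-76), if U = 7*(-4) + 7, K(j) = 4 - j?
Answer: 1660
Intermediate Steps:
U = -21 (U = -28 + 7 = -21)
S(g) = 8*g (S(g) = (g + g)*((4 - g) + g) = (2*g)*4 = 8*g)
S(8) + U*(-76) = 8*8 - 21*(-76) = 64 + 1596 = 1660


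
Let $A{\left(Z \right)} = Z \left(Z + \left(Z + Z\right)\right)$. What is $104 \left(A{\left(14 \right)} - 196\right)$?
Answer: $40768$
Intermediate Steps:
$A{\left(Z \right)} = 3 Z^{2}$ ($A{\left(Z \right)} = Z \left(Z + 2 Z\right) = Z 3 Z = 3 Z^{2}$)
$104 \left(A{\left(14 \right)} - 196\right) = 104 \left(3 \cdot 14^{2} - 196\right) = 104 \left(3 \cdot 196 - 196\right) = 104 \left(588 - 196\right) = 104 \cdot 392 = 40768$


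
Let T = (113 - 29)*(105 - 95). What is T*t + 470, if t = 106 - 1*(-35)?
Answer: 118910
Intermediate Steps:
t = 141 (t = 106 + 35 = 141)
T = 840 (T = 84*10 = 840)
T*t + 470 = 840*141 + 470 = 118440 + 470 = 118910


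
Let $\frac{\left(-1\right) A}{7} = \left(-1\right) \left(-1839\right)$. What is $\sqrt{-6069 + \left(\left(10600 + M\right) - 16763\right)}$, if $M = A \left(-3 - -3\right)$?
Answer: $2 i \sqrt{3058} \approx 110.6 i$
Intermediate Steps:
$A = -12873$ ($A = - 7 \left(\left(-1\right) \left(-1839\right)\right) = \left(-7\right) 1839 = -12873$)
$M = 0$ ($M = - 12873 \left(-3 - -3\right) = - 12873 \left(-3 + 3\right) = \left(-12873\right) 0 = 0$)
$\sqrt{-6069 + \left(\left(10600 + M\right) - 16763\right)} = \sqrt{-6069 + \left(\left(10600 + 0\right) - 16763\right)} = \sqrt{-6069 + \left(10600 - 16763\right)} = \sqrt{-6069 - 6163} = \sqrt{-12232} = 2 i \sqrt{3058}$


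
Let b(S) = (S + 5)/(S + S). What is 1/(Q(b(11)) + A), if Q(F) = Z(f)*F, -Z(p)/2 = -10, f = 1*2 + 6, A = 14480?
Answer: 11/159440 ≈ 6.8991e-5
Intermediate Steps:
f = 8 (f = 2 + 6 = 8)
Z(p) = 20 (Z(p) = -2*(-10) = 20)
b(S) = (5 + S)/(2*S) (b(S) = (5 + S)/((2*S)) = (5 + S)*(1/(2*S)) = (5 + S)/(2*S))
Q(F) = 20*F
1/(Q(b(11)) + A) = 1/(20*((½)*(5 + 11)/11) + 14480) = 1/(20*((½)*(1/11)*16) + 14480) = 1/(20*(8/11) + 14480) = 1/(160/11 + 14480) = 1/(159440/11) = 11/159440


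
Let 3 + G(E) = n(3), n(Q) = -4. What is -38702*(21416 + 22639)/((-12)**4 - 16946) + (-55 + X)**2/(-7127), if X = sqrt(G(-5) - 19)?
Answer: -1215166474568/2701133 + 110*I*sqrt(26)/7127 ≈ -4.4987e+5 + 0.0787*I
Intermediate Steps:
G(E) = -7 (G(E) = -3 - 4 = -7)
X = I*sqrt(26) (X = sqrt(-7 - 19) = sqrt(-26) = I*sqrt(26) ≈ 5.099*I)
-38702*(21416 + 22639)/((-12)**4 - 16946) + (-55 + X)**2/(-7127) = -38702*(21416 + 22639)/((-12)**4 - 16946) + (-55 + I*sqrt(26))**2/(-7127) = -38702*44055/(20736 - 16946) + (-55 + I*sqrt(26))**2*(-1/7127) = -38702/(3790*(1/44055)) - (-55 + I*sqrt(26))**2/7127 = -38702/758/8811 - (-55 + I*sqrt(26))**2/7127 = -38702*8811/758 - (-55 + I*sqrt(26))**2/7127 = -170501661/379 - (-55 + I*sqrt(26))**2/7127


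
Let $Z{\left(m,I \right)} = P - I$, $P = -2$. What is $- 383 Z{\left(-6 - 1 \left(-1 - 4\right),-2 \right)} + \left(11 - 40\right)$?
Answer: $-29$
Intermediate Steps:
$Z{\left(m,I \right)} = -2 - I$
$- 383 Z{\left(-6 - 1 \left(-1 - 4\right),-2 \right)} + \left(11 - 40\right) = - 383 \left(-2 - -2\right) + \left(11 - 40\right) = - 383 \left(-2 + 2\right) + \left(11 - 40\right) = \left(-383\right) 0 - 29 = 0 - 29 = -29$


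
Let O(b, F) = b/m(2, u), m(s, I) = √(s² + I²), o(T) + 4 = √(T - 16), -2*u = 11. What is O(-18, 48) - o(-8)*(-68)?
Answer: -272 - 36*√137/137 + 136*I*√6 ≈ -275.08 + 333.13*I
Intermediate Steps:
u = -11/2 (u = -½*11 = -11/2 ≈ -5.5000)
o(T) = -4 + √(-16 + T) (o(T) = -4 + √(T - 16) = -4 + √(-16 + T))
m(s, I) = √(I² + s²)
O(b, F) = 2*b*√137/137 (O(b, F) = b/(√((-11/2)² + 2²)) = b/(√(121/4 + 4)) = b/(√(137/4)) = b/((√137/2)) = b*(2*√137/137) = 2*b*√137/137)
O(-18, 48) - o(-8)*(-68) = (2/137)*(-18)*√137 - (-4 + √(-16 - 8))*(-68) = -36*√137/137 - (-4 + √(-24))*(-68) = -36*√137/137 - (-4 + 2*I*√6)*(-68) = -36*√137/137 - (272 - 136*I*√6) = -36*√137/137 + (-272 + 136*I*√6) = -272 - 36*√137/137 + 136*I*√6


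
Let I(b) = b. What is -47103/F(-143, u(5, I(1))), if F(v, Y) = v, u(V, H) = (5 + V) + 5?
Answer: 47103/143 ≈ 329.39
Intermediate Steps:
u(V, H) = 10 + V
-47103/F(-143, u(5, I(1))) = -47103/(-143) = -47103*(-1/143) = 47103/143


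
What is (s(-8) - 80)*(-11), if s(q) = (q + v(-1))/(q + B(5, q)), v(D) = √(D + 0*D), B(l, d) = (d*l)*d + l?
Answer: 279048/317 - 11*I/317 ≈ 880.28 - 0.0347*I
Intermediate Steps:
B(l, d) = l + l*d² (B(l, d) = l*d² + l = l + l*d²)
v(D) = √D (v(D) = √(D + 0) = √D)
s(q) = (I + q)/(5 + q + 5*q²) (s(q) = (q + √(-1))/(q + 5*(1 + q²)) = (q + I)/(q + (5 + 5*q²)) = (I + q)/(5 + q + 5*q²))
(s(-8) - 80)*(-11) = ((I - 8)/(5 - 8 + 5*(-8)²) - 80)*(-11) = ((-8 + I)/(5 - 8 + 5*64) - 80)*(-11) = ((-8 + I)/(5 - 8 + 320) - 80)*(-11) = ((-8 + I)/317 - 80)*(-11) = ((-8/317 + I/317) - 80)*(-11) = (-25368/317 + I/317)*(-11) = 279048/317 - 11*I/317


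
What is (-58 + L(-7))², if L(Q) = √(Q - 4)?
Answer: (58 - I*√11)² ≈ 3353.0 - 384.73*I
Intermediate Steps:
L(Q) = √(-4 + Q)
(-58 + L(-7))² = (-58 + √(-4 - 7))² = (-58 + √(-11))² = (-58 + I*√11)²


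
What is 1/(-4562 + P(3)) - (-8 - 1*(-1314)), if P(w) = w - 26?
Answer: -5988011/4585 ≈ -1306.0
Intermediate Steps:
P(w) = -26 + w
1/(-4562 + P(3)) - (-8 - 1*(-1314)) = 1/(-4562 + (-26 + 3)) - (-8 - 1*(-1314)) = 1/(-4562 - 23) - (-8 + 1314) = 1/(-4585) - 1*1306 = -1/4585 - 1306 = -5988011/4585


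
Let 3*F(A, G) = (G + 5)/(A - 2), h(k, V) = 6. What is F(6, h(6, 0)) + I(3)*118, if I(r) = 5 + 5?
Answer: 14171/12 ≈ 1180.9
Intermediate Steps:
I(r) = 10
F(A, G) = (5 + G)/(3*(-2 + A)) (F(A, G) = ((G + 5)/(A - 2))/3 = ((5 + G)/(-2 + A))/3 = (5 + G)/(3*(-2 + A)))
F(6, h(6, 0)) + I(3)*118 = (5 + 6)/(3*(-2 + 6)) + 10*118 = (⅓)*11/4 + 1180 = (⅓)*(¼)*11 + 1180 = 11/12 + 1180 = 14171/12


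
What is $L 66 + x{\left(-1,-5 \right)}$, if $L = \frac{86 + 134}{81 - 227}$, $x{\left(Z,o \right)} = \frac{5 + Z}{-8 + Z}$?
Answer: $- \frac{65632}{657} \approx -99.896$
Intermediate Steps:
$x{\left(Z,o \right)} = \frac{5 + Z}{-8 + Z}$
$L = - \frac{110}{73}$ ($L = \frac{220}{-146} = 220 \left(- \frac{1}{146}\right) = - \frac{110}{73} \approx -1.5068$)
$L 66 + x{\left(-1,-5 \right)} = \left(- \frac{110}{73}\right) 66 + \frac{5 - 1}{-8 - 1} = - \frac{7260}{73} + \frac{1}{-9} \cdot 4 = - \frac{7260}{73} - \frac{4}{9} = - \frac{65632}{657}$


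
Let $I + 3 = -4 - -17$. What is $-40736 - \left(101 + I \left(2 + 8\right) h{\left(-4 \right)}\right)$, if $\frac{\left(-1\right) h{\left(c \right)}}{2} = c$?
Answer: $-41637$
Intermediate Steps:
$I = 10$ ($I = -3 - -13 = -3 + \left(-4 + 17\right) = -3 + 13 = 10$)
$h{\left(c \right)} = - 2 c$
$-40736 - \left(101 + I \left(2 + 8\right) h{\left(-4 \right)}\right) = -40736 - \left(101 + 10 \left(2 + 8\right) \left(\left(-2\right) \left(-4\right)\right)\right) = -40736 - \left(101 + 10 \cdot 10 \cdot 8\right) = -40736 - \left(101 + 10 \cdot 80\right) = -40736 - \left(101 + 800\right) = -40736 - 901 = -41637$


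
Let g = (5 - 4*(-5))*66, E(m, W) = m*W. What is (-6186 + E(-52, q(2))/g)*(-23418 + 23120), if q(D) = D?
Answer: 1520843596/825 ≈ 1.8434e+6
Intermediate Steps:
E(m, W) = W*m
g = 1650 (g = (5 + 20)*66 = 25*66 = 1650)
(-6186 + E(-52, q(2))/g)*(-23418 + 23120) = (-6186 + (2*(-52))/1650)*(-23418 + 23120) = (-6186 - 104*1/1650)*(-298) = (-6186 - 52/825)*(-298) = -5103502/825*(-298) = 1520843596/825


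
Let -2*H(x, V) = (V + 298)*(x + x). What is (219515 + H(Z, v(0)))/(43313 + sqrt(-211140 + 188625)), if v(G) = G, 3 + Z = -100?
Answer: 10837302417/1876038484 - 250209*I*sqrt(22515)/1876038484 ≈ 5.7767 - 0.020012*I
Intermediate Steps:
Z = -103 (Z = -3 - 100 = -103)
H(x, V) = -x*(298 + V) (H(x, V) = -(V + 298)*(x + x)/2 = -(298 + V)*2*x/2 = -x*(298 + V))
(219515 + H(Z, v(0)))/(43313 + sqrt(-211140 + 188625)) = (219515 - 1*(-103)*(298 + 0))/(43313 + sqrt(-211140 + 188625)) = (219515 - 1*(-103)*298)/(43313 + sqrt(-22515)) = (219515 + 30694)/(43313 + I*sqrt(22515)) = 250209/(43313 + I*sqrt(22515))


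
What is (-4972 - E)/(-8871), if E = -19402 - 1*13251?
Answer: -9227/2957 ≈ -3.1204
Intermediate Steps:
E = -32653 (E = -19402 - 13251 = -32653)
(-4972 - E)/(-8871) = (-4972 - 1*(-32653))/(-8871) = (-4972 + 32653)*(-1/8871) = 27681*(-1/8871) = -9227/2957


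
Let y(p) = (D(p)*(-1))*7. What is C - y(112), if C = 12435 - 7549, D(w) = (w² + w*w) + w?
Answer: 181286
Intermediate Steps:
D(w) = w + 2*w² (D(w) = (w² + w²) + w = 2*w² + w = w + 2*w²)
y(p) = -7*p*(1 + 2*p) (y(p) = ((p*(1 + 2*p))*(-1))*7 = -p*(1 + 2*p)*7 = -7*p*(1 + 2*p))
C = 4886
C - y(112) = 4886 - (-7)*112*(1 + 2*112) = 4886 - (-7)*112*(1 + 224) = 4886 - (-7)*112*225 = 4886 - 1*(-176400) = 4886 + 176400 = 181286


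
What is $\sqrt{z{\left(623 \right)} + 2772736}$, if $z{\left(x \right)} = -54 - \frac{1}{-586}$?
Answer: $\frac{\sqrt{952127908658}}{586} \approx 1665.1$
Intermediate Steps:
$z{\left(x \right)} = - \frac{31643}{586}$ ($z{\left(x \right)} = -54 - - \frac{1}{586} = -54 + \frac{1}{586} = - \frac{31643}{586}$)
$\sqrt{z{\left(623 \right)} + 2772736} = \sqrt{- \frac{31643}{586} + 2772736} = \sqrt{\frac{1624791653}{586}} = \frac{\sqrt{952127908658}}{586}$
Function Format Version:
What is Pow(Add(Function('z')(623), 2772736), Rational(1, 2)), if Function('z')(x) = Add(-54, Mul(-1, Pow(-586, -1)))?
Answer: Mul(Rational(1, 586), Pow(952127908658, Rational(1, 2))) ≈ 1665.1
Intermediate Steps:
Function('z')(x) = Rational(-31643, 586) (Function('z')(x) = Add(-54, Mul(-1, Rational(-1, 586))) = Add(-54, Rational(1, 586)) = Rational(-31643, 586))
Pow(Add(Function('z')(623), 2772736), Rational(1, 2)) = Pow(Add(Rational(-31643, 586), 2772736), Rational(1, 2)) = Pow(Rational(1624791653, 586), Rational(1, 2)) = Mul(Rational(1, 586), Pow(952127908658, Rational(1, 2)))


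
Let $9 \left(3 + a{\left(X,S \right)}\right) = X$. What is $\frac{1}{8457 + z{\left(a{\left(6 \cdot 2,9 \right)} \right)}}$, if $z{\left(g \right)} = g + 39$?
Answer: $\frac{3}{25483} \approx 0.00011773$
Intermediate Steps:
$a{\left(X,S \right)} = -3 + \frac{X}{9}$
$z{\left(g \right)} = 39 + g$
$\frac{1}{8457 + z{\left(a{\left(6 \cdot 2,9 \right)} \right)}} = \frac{1}{8457 + \left(39 - \left(3 - \frac{6 \cdot 2}{9}\right)\right)} = \frac{1}{8457 + \left(39 + \left(-3 + \frac{1}{9} \cdot 12\right)\right)} = \frac{1}{8457 + \left(39 + \left(-3 + \frac{4}{3}\right)\right)} = \frac{1}{8457 + \left(39 - \frac{5}{3}\right)} = \frac{1}{8457 + \frac{112}{3}} = \frac{1}{\frac{25483}{3}} = \frac{3}{25483}$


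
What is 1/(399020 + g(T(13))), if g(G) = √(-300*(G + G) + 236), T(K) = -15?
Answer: 99755/39804237791 - √2309/79608475582 ≈ 2.5055e-6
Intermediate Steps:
g(G) = √(236 - 600*G) (g(G) = √(-600*G + 236) = √(236 - 600*G))
1/(399020 + g(T(13))) = 1/(399020 + 2*√(59 - 150*(-15))) = 1/(399020 + 2*√(59 + 2250)) = 1/(399020 + 2*√2309)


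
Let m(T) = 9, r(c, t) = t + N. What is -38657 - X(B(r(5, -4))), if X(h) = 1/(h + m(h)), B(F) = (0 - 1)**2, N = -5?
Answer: -386571/10 ≈ -38657.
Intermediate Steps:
r(c, t) = -5 + t (r(c, t) = t - 5 = -5 + t)
B(F) = 1 (B(F) = (-1)**2 = 1)
X(h) = 1/(9 + h) (X(h) = 1/(h + 9) = 1/(9 + h))
-38657 - X(B(r(5, -4))) = -38657 - 1/(9 + 1) = -38657 - 1/10 = -386571/10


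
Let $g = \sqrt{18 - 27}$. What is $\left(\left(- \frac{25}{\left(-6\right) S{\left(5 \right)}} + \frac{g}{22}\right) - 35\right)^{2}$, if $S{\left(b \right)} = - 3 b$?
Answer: $\frac{12197374}{9801} - \frac{635 i}{66} \approx 1244.5 - 9.6212 i$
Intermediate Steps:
$g = 3 i$ ($g = \sqrt{-9} = 3 i \approx 3.0 i$)
$\left(\left(- \frac{25}{\left(-6\right) S{\left(5 \right)}} + \frac{g}{22}\right) - 35\right)^{2} = \left(\left(- \frac{25}{\left(-6\right) \left(\left(-3\right) 5\right)} + \frac{3 i}{22}\right) - 35\right)^{2} = \left(\left(- \frac{25}{\left(-6\right) \left(-15\right)} + 3 i \frac{1}{22}\right) - 35\right)^{2} = \left(\left(- \frac{25}{90} + \frac{3 i}{22}\right) - 35\right)^{2} = \left(\left(\left(-25\right) \frac{1}{90} + \frac{3 i}{22}\right) - 35\right)^{2} = \left(\left(- \frac{5}{18} + \frac{3 i}{22}\right) - 35\right)^{2} = \left(- \frac{635}{18} + \frac{3 i}{22}\right)^{2}$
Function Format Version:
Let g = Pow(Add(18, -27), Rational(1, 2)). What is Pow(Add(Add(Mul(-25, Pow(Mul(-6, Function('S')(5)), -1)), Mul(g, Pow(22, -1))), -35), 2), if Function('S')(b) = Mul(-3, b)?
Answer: Add(Rational(12197374, 9801), Mul(Rational(-635, 66), I)) ≈ Add(1244.5, Mul(-9.6212, I))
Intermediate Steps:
g = Mul(3, I) (g = Pow(-9, Rational(1, 2)) = Mul(3, I) ≈ Mul(3.0000, I))
Pow(Add(Add(Mul(-25, Pow(Mul(-6, Function('S')(5)), -1)), Mul(g, Pow(22, -1))), -35), 2) = Pow(Add(Add(Mul(-25, Pow(Mul(-6, Mul(-3, 5)), -1)), Mul(Mul(3, I), Pow(22, -1))), -35), 2) = Pow(Add(Add(Mul(-25, Pow(Mul(-6, -15), -1)), Mul(Mul(3, I), Rational(1, 22))), -35), 2) = Pow(Add(Add(Mul(-25, Pow(90, -1)), Mul(Rational(3, 22), I)), -35), 2) = Pow(Add(Add(Mul(-25, Rational(1, 90)), Mul(Rational(3, 22), I)), -35), 2) = Pow(Add(Add(Rational(-5, 18), Mul(Rational(3, 22), I)), -35), 2) = Pow(Add(Rational(-635, 18), Mul(Rational(3, 22), I)), 2)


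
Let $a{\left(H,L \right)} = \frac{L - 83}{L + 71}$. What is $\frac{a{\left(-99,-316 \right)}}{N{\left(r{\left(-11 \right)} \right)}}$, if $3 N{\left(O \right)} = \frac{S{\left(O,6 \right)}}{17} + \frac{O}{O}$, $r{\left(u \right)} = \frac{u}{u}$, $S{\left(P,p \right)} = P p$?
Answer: $\frac{2907}{805} \approx 3.6112$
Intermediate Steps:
$a{\left(H,L \right)} = \frac{-83 + L}{71 + L}$
$r{\left(u \right)} = 1$
$N{\left(O \right)} = \frac{1}{3} + \frac{2 O}{17}$ ($N{\left(O \right)} = \frac{\frac{O 6}{17} + \frac{O}{O}}{3} = \frac{6 O \frac{1}{17} + 1}{3} = \frac{\frac{6 O}{17} + 1}{3} = \frac{1 + \frac{6 O}{17}}{3} = \frac{1}{3} + \frac{2 O}{17}$)
$\frac{a{\left(-99,-316 \right)}}{N{\left(r{\left(-11 \right)} \right)}} = \frac{\frac{1}{71 - 316} \left(-83 - 316\right)}{\frac{1}{3} + \frac{2}{17} \cdot 1} = \frac{\frac{1}{-245} \left(-399\right)}{\frac{1}{3} + \frac{2}{17}} = \frac{\left(- \frac{1}{245}\right) \left(-399\right)}{\frac{23}{51}} = \frac{57}{35} \cdot \frac{51}{23} = \frac{2907}{805}$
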